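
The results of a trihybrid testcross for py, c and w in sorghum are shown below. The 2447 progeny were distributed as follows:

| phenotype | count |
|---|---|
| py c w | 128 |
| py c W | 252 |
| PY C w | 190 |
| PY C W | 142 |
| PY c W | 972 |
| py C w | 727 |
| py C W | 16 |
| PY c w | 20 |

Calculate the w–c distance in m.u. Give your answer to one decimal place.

The two most frequent reciprocal classes, PY c W and py C w, are the parental types, so the F1 was PY c W / py C w.
The two rarest classes, PY c w and py C W, are the double crossovers. Comparing them with the parentals, only the w allele has switched, so w is the middle locus and the order is py – w – c.
Crossovers in the w–c interval produce the single-crossover classes PY C W and py c w (142 + 128 = 270) plus the double crossovers (36).
RF(w–c) = (270 + 36) / 2447 = 306/2447 = 0.1251 → 12.5 m.u.

12.5 m.u.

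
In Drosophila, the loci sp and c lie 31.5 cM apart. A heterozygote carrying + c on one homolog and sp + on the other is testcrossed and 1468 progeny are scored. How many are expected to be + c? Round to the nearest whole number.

A map distance of 31.5 cM corresponds to a recombination frequency of 0.315.
The F1 is + c / sp +, so + c is a parental gamete class with expected frequency (1 − r)/2 = 0.685/2 = 0.3425.
Expected number = 0.3425 × 1468 = 502.79 ≈ 503.

503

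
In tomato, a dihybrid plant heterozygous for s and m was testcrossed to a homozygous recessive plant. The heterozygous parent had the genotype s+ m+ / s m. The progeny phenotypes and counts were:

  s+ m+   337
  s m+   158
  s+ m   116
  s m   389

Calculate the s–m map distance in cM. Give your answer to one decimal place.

The recombinant classes are s+ m and s m+: 116 + 158 = 274.
Recombination frequency = 274/1000 = 0.2740 ≈ 27.4%, i.e. 27.4 cM.

27.4 cM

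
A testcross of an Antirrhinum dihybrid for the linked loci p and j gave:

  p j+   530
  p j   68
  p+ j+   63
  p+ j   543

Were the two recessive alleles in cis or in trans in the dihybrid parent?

The two most frequent classes are p+ j (543) and p j+ (530); these are the parental (non-recombinant) types.
So the F1 carried p+ j on one chromosome and p j+ on the other — the recessive alleles are on opposite chromosomes (trans / repulsion).

trans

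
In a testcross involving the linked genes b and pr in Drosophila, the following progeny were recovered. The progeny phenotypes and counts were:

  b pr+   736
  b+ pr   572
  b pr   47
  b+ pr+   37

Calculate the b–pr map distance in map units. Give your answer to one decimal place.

The two most frequent classes, b+ pr (572) and b pr+ (736), are the parental types, so the F1 was b+ pr / b pr+.
The recombinant classes are b+ pr+ and b pr: 37 + 47 = 84.
Recombination frequency = 84/1392 = 0.0603 ≈ 6.0%, i.e. 6.0 map units.

6.0 map units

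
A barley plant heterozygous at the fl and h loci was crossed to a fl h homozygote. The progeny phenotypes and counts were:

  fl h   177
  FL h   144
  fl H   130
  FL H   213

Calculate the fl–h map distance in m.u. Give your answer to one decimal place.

The two most frequent classes, FL H (213) and fl h (177), are the parental types, so the F1 was FL H / fl h.
The recombinant classes are FL h and fl H: 144 + 130 = 274.
Recombination frequency = 274/664 = 0.4127 ≈ 41.3%, i.e. 41.3 m.u.

41.3 m.u.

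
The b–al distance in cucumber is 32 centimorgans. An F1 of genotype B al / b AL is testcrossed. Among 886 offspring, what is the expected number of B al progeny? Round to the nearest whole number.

A map distance of 32 centimorgans corresponds to a recombination frequency of 0.320.
The F1 is B al / b AL, so B al is a parental gamete class with expected frequency (1 − r)/2 = 0.680/2 = 0.3400.
Expected number = 0.3400 × 886 = 301.24 ≈ 301.

301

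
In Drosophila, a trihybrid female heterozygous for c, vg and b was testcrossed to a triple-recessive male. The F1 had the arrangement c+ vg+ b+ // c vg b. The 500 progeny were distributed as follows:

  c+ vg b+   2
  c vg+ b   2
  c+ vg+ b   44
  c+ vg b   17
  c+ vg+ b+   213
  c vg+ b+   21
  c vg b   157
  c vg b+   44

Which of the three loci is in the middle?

vg

The two rarest classes, c+ vg b+ and c vg+ b, are the double crossovers. Comparing them with the parentals, only the vg allele has switched, so vg is the middle locus and the order is b – vg – c.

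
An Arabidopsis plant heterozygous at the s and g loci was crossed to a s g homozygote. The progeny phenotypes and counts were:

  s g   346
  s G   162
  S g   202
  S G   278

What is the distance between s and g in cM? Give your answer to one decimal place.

36.8 cM

The two most frequent classes, S G (278) and s g (346), are the parental types, so the F1 was S G / s g.
The recombinant classes are S g and s G: 202 + 162 = 364.
Recombination frequency = 364/988 = 0.3684 ≈ 36.8%, i.e. 36.8 cM.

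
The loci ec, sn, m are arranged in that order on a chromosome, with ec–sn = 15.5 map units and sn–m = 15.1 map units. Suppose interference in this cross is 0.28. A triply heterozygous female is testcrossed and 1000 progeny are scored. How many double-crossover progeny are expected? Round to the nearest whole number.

Map distances give recombination frequencies of 0.155 and 0.151 for the two intervals.
With interference 0.28 (so coincidence = 0.72), expected double-crossover frequency = 0.155 × 0.151 × 0.72 = 0.01685.
Expected number = 0.01685 × 1000 = 16.85 ≈ 17.

17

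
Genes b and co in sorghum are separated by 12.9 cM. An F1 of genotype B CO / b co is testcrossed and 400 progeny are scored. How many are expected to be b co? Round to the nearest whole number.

174

A map distance of 12.9 cM corresponds to a recombination frequency of 0.129.
The F1 is B CO / b co, so b co is a parental gamete class with expected frequency (1 − r)/2 = 0.871/2 = 0.4355.
Expected number = 0.4355 × 400 = 174.20 ≈ 174.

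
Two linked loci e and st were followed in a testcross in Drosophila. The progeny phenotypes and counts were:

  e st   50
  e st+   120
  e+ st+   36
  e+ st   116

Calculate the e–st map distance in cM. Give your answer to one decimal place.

26.7 cM

The two most frequent classes, e+ st (116) and e st+ (120), are the parental types, so the F1 was e+ st / e st+.
The recombinant classes are e+ st+ and e st: 36 + 50 = 86.
Recombination frequency = 86/322 = 0.2671 ≈ 26.7%, i.e. 26.7 cM.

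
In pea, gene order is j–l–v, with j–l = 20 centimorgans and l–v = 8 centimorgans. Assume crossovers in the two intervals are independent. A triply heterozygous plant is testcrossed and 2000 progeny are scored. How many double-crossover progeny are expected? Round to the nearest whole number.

Map distances give recombination frequencies of 0.200 and 0.080 for the two intervals.
With no interference, expected double-crossover frequency = 0.200 × 0.080 = 0.01600.
Expected number = 0.01600 × 2000 = 32.00 ≈ 32.

32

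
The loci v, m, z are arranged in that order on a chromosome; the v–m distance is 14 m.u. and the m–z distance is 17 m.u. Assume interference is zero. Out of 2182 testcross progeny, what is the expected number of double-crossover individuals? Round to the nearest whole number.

Map distances give recombination frequencies of 0.140 and 0.170 for the two intervals.
With no interference, expected double-crossover frequency = 0.140 × 0.170 = 0.02380.
Expected number = 0.02380 × 2182 = 51.93 ≈ 52.

52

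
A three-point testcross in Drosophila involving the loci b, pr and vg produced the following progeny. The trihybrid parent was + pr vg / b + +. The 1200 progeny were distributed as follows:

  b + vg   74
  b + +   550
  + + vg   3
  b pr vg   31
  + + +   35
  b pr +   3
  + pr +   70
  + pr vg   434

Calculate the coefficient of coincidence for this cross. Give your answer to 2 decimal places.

The two rarest classes, + + vg and b pr +, are the double crossovers. Comparing them with the parentals, only the pr allele has switched, so pr is the middle locus and the order is b – pr – vg.
b–pr: (66 + 6)/1200 = 0.0600; pr–vg: (144 + 6)/1200 = 0.1250.
Expected DCO frequency = 0.0600 × 0.1250 ≈ 0.00750; observed = 6/1200 ≈ 0.00500.
Coefficient of coincidence = 0.00500/0.00750 ≈ 0.67.

0.67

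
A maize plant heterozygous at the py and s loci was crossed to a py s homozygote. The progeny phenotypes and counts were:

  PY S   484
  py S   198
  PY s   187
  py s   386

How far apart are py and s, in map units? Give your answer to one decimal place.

The two most frequent classes, PY S (484) and py s (386), are the parental types, so the F1 was PY S / py s.
The recombinant classes are PY s and py S: 187 + 198 = 385.
Recombination frequency = 385/1255 = 0.3068 ≈ 30.7%, i.e. 30.7 map units.

30.7 map units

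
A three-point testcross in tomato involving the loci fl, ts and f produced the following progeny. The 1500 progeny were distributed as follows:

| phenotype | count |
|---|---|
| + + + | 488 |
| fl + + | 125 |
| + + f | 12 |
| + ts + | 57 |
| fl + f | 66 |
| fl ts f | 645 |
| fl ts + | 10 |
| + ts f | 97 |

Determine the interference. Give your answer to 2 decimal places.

The two most frequent reciprocal classes, fl ts f and + + +, are the parental types, so the F1 was fl ts f / + + +.
The two rarest classes, fl ts + and + + f, are the double crossovers. Comparing them with the parentals, only the f allele has switched, so f is the middle locus and the order is fl – f – ts.
fl–f: (222 + 22)/1500 = 0.1627; f–ts: (123 + 22)/1500 = 0.0967.
Expected DCO frequency = 0.1627 × 0.0967 ≈ 0.01573; observed = 22/1500 ≈ 0.01467.
Coefficient of coincidence = 0.01467/0.01573 ≈ 0.93; interference = 1 − 0.93 = 0.07.

0.07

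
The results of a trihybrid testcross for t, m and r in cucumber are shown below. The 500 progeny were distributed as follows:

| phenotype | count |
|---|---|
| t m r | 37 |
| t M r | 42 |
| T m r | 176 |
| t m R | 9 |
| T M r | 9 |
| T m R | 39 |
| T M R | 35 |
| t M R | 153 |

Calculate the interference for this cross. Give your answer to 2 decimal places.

The two most frequent reciprocal classes, T m r and t M R, are the parental types, so the F1 was T m r / t M R.
The two rarest classes, T M r and t m R, are the double crossovers. Comparing them with the parentals, only the m allele has switched, so m is the middle locus and the order is r – m – t.
r–m: (81 + 18)/500 = 0.1980; m–t: (72 + 18)/500 = 0.1800.
Expected DCO frequency = 0.1980 × 0.1800 ≈ 0.03564; observed = 18/500 ≈ 0.03600.
Coefficient of coincidence = 0.03600/0.03564 ≈ 1.01; interference = 1 − 1.01 = -0.01.

-0.01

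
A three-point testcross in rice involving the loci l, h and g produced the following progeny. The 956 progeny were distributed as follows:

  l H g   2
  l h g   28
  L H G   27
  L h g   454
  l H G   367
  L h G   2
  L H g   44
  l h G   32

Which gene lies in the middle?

The two most frequent reciprocal classes, l H G and L h g, are the parental types, so the F1 was l H G / L h g.
The two rarest classes, l H g and L h G, are the double crossovers. Comparing them with the parentals, only the g allele has switched, so g is the middle locus and the order is h – g – l.

g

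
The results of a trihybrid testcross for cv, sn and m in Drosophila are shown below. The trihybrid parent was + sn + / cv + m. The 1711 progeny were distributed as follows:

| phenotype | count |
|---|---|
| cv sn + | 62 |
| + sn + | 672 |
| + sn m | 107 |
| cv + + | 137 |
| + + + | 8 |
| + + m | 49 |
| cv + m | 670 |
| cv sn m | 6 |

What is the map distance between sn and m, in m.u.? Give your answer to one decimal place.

15.1 m.u.

The two rarest classes, + + + and cv sn m, are the double crossovers. Comparing them with the parentals, only the sn allele has switched, so sn is the middle locus and the order is cv – sn – m.
Crossovers in the sn–m interval produce the single-crossover classes + sn m and cv + + (107 + 137 = 244) plus the double crossovers (14).
RF(sn–m) = (244 + 14) / 1711 = 258/1711 = 0.1508 → 15.1 m.u.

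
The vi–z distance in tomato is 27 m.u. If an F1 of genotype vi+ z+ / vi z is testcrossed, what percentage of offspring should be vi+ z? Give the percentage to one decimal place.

A map distance of 27 m.u. corresponds to a recombination frequency of 0.270.
The F1 is vi+ z+ / vi z, so vi+ z is a recombinant gamete class with expected frequency r/2 = 0.270/2 = 0.1350.
That is 0.1350 = 13.5% of the progeny.

13.5%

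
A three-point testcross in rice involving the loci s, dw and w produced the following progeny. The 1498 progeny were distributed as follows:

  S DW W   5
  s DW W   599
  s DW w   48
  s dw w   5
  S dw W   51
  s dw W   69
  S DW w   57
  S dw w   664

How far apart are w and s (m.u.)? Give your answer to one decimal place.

The two most frequent reciprocal classes, S dw w and s DW W, are the parental types, so the F1 was S dw w / s DW W.
The two rarest classes, s dw w and S DW W, are the double crossovers. Comparing them with the parentals, only the s allele has switched, so s is the middle locus and the order is dw – s – w.
Crossovers in the s–w interval produce the single-crossover classes S dw W and s DW w (51 + 48 = 99) plus the double crossovers (10).
RF(s–w) = (99 + 10) / 1498 = 109/1498 = 0.0728 → 7.3 m.u.

7.3 m.u.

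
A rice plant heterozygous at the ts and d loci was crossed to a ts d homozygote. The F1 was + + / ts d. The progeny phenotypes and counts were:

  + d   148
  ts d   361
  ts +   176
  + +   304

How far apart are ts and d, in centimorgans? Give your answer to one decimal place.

32.8 centimorgans

The recombinant classes are + d and ts +: 148 + 176 = 324.
Recombination frequency = 324/989 = 0.3276 ≈ 32.8%, i.e. 32.8 centimorgans.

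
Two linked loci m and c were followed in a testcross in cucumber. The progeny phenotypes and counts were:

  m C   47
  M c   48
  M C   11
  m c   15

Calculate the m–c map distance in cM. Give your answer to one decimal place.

21.5 cM

The two most frequent classes, M c (48) and m C (47), are the parental types, so the F1 was M c / m C.
The recombinant classes are M C and m c: 11 + 15 = 26.
Recombination frequency = 26/121 = 0.2149 ≈ 21.5%, i.e. 21.5 cM.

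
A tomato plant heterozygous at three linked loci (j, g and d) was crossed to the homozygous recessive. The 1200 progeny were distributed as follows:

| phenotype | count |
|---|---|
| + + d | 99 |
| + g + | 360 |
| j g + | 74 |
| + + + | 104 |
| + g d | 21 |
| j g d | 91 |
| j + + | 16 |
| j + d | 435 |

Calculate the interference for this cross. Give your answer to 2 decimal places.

The two most frequent reciprocal classes, j + d and + g +, are the parental types, so the F1 was j + d / + g +.
The two rarest classes, j + + and + g d, are the double crossovers. Comparing them with the parentals, only the d allele has switched, so d is the middle locus and the order is g – d – j.
g–d: (195 + 37)/1200 = 0.1933; d–j: (173 + 37)/1200 = 0.1750.
Expected DCO frequency = 0.1933 × 0.1750 ≈ 0.03383; observed = 37/1200 ≈ 0.03083.
Coefficient of coincidence = 0.03083/0.03383 ≈ 0.91; interference = 1 − 0.91 = 0.09.

0.09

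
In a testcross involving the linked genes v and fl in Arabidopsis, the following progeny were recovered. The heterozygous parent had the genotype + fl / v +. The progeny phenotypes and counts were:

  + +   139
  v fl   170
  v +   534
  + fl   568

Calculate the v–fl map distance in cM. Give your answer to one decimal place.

21.9 cM

The recombinant classes are + + and v fl: 139 + 170 = 309.
Recombination frequency = 309/1411 = 0.2190 ≈ 21.9%, i.e. 21.9 cM.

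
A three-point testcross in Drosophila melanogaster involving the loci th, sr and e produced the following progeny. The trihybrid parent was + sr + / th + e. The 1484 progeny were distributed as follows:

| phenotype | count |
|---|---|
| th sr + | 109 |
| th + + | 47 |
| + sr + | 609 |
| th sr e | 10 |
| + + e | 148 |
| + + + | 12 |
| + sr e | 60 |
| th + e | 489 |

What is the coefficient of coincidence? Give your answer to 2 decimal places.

The two rarest classes, + + + and th sr e, are the double crossovers. Comparing them with the parentals, only the sr allele has switched, so sr is the middle locus and the order is th – sr – e.
th–sr: (257 + 22)/1484 = 0.1880; sr–e: (107 + 22)/1484 = 0.0869.
Expected DCO frequency = 0.1880 × 0.0869 ≈ 0.01634; observed = 22/1484 ≈ 0.01482.
Coefficient of coincidence = 0.01482/0.01634 ≈ 0.91.

0.91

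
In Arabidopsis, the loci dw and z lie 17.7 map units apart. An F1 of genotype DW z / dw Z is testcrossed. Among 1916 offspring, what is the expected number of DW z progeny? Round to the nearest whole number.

788

A map distance of 17.7 map units corresponds to a recombination frequency of 0.177.
The F1 is DW z / dw Z, so DW z is a parental gamete class with expected frequency (1 − r)/2 = 0.823/2 = 0.4115.
Expected number = 0.4115 × 1916 = 788.43 ≈ 788.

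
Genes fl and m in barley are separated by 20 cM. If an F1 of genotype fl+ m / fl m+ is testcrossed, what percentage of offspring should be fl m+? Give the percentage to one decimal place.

40.0%

A map distance of 20 cM corresponds to a recombination frequency of 0.200.
The F1 is fl+ m / fl m+, so fl m+ is a parental gamete class with expected frequency (1 − r)/2 = 0.800/2 = 0.4000.
That is 0.4000 = 40.0% of the progeny.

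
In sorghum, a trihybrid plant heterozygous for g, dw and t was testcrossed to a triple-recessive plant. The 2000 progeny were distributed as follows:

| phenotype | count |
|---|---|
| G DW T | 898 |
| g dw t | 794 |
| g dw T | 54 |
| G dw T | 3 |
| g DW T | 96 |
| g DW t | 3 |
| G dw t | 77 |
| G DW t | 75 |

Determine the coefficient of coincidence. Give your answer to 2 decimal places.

0.50

The two most frequent reciprocal classes, G DW T and g dw t, are the parental types, so the F1 was G DW T / g dw t.
The two rarest classes, G dw T and g DW t, are the double crossovers. Comparing them with the parentals, only the dw allele has switched, so dw is the middle locus and the order is t – dw – g.
t–dw: (129 + 6)/2000 = 0.0675; dw–g: (173 + 6)/2000 = 0.0895.
Expected DCO frequency = 0.0675 × 0.0895 ≈ 0.00604; observed = 6/2000 ≈ 0.00300.
Coefficient of coincidence = 0.00300/0.00604 ≈ 0.50.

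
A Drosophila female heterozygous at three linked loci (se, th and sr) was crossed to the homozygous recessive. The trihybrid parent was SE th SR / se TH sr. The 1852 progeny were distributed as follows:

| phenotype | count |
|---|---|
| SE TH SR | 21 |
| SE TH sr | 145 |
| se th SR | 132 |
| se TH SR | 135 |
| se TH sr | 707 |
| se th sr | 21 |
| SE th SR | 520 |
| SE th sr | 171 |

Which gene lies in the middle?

th

The two rarest classes, SE TH SR and se th sr, are the double crossovers. Comparing them with the parentals, only the th allele has switched, so th is the middle locus and the order is sr – th – se.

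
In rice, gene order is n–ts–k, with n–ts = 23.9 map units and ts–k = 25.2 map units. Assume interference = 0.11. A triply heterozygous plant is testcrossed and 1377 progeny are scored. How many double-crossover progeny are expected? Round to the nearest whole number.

Map distances give recombination frequencies of 0.239 and 0.252 for the two intervals.
With interference 0.11 (so coincidence = 0.89), expected double-crossover frequency = 0.239 × 0.252 × 0.89 = 0.05360.
Expected number = 0.05360 × 1377 = 73.81 ≈ 74.

74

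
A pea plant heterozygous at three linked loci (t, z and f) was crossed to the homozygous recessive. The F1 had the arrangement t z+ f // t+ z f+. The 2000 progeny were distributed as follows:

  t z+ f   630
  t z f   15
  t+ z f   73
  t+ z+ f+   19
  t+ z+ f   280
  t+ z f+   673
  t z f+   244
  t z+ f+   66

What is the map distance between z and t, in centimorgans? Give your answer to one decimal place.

27.9 centimorgans

The two rarest classes, t z f and t+ z+ f+, are the double crossovers. Comparing them with the parentals, only the z allele has switched, so z is the middle locus and the order is f – z – t.
Crossovers in the z–t interval produce the single-crossover classes t+ z+ f and t z f+ (280 + 244 = 524) plus the double crossovers (34).
RF(z–t) = (524 + 34) / 2000 = 558/2000 = 0.2790 → 27.9 centimorgans.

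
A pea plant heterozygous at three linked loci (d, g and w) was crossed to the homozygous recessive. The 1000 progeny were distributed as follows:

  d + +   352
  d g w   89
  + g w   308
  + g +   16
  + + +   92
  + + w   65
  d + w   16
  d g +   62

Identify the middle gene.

w

The two most frequent reciprocal classes, d + + and + g w, are the parental types, so the F1 was d + + / + g w.
The two rarest classes, d + w and + g +, are the double crossovers. Comparing them with the parentals, only the w allele has switched, so w is the middle locus and the order is d – w – g.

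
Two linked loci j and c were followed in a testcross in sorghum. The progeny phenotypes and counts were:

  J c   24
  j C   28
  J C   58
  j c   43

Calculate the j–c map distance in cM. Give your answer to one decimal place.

The two most frequent classes, J C (58) and j c (43), are the parental types, so the F1 was J C / j c.
The recombinant classes are J c and j C: 24 + 28 = 52.
Recombination frequency = 52/153 = 0.3399 ≈ 34.0%, i.e. 34.0 cM.

34.0 cM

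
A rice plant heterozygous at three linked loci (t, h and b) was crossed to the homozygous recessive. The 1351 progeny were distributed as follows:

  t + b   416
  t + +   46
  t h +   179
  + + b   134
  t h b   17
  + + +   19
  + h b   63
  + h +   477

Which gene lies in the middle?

The two most frequent reciprocal classes, + h + and t + b, are the parental types, so the F1 was + h + / t + b.
The two rarest classes, + + + and t h b, are the double crossovers. Comparing them with the parentals, only the h allele has switched, so h is the middle locus and the order is t – h – b.

h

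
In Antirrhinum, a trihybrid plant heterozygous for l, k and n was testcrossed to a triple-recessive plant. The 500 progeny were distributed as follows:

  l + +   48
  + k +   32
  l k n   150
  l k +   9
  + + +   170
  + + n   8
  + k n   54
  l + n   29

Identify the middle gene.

n

The two most frequent reciprocal classes, + + + and l k n, are the parental types, so the F1 was + + + / l k n.
The two rarest classes, + + n and l k +, are the double crossovers. Comparing them with the parentals, only the n allele has switched, so n is the middle locus and the order is l – n – k.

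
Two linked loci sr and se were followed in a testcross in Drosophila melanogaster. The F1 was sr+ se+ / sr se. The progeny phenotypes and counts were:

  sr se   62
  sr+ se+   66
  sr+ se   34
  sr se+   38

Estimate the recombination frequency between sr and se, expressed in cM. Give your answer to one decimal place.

36.0 cM

The recombinant classes are sr+ se and sr se+: 34 + 38 = 72.
Recombination frequency = 72/200 = 0.3600 ≈ 36.0%, i.e. 36.0 cM.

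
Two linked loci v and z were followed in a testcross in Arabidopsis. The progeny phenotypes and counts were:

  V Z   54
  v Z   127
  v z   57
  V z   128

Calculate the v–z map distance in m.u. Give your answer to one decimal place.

30.3 m.u.

The two most frequent classes, V z (128) and v Z (127), are the parental types, so the F1 was V z / v Z.
The recombinant classes are V Z and v z: 54 + 57 = 111.
Recombination frequency = 111/366 = 0.3033 ≈ 30.3%, i.e. 30.3 m.u.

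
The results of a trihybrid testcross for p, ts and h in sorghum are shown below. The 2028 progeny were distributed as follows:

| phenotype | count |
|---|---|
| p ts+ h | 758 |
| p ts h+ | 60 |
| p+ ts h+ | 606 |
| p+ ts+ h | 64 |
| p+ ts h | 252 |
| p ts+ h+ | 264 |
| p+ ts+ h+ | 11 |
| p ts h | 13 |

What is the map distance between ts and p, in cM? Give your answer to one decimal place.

The two most frequent reciprocal classes, p ts+ h and p+ ts h+, are the parental types, so the F1 was p ts+ h / p+ ts h+.
The two rarest classes, p ts h and p+ ts+ h+, are the double crossovers. Comparing them with the parentals, only the ts allele has switched, so ts is the middle locus and the order is p – ts – h.
Crossovers in the p–ts interval produce the single-crossover classes p+ ts+ h and p ts h+ (64 + 60 = 124) plus the double crossovers (24).
RF(p–ts) = (124 + 24) / 2028 = 148/2028 = 0.0730 → 7.3 cM.

7.3 cM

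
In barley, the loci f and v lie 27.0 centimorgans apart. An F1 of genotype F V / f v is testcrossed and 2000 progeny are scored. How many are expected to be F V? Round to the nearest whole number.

730

A map distance of 27.0 centimorgans corresponds to a recombination frequency of 0.270.
The F1 is F V / f v, so F V is a parental gamete class with expected frequency (1 − r)/2 = 0.730/2 = 0.3650.
Expected number = 0.3650 × 2000 = 730.00 ≈ 730.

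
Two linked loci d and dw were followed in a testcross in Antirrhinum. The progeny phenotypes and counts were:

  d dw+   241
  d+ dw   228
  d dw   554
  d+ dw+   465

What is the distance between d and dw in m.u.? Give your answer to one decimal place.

The two most frequent classes, d+ dw+ (465) and d dw (554), are the parental types, so the F1 was d+ dw+ / d dw.
The recombinant classes are d+ dw and d dw+: 228 + 241 = 469.
Recombination frequency = 469/1488 = 0.3152 ≈ 31.5%, i.e. 31.5 m.u.

31.5 m.u.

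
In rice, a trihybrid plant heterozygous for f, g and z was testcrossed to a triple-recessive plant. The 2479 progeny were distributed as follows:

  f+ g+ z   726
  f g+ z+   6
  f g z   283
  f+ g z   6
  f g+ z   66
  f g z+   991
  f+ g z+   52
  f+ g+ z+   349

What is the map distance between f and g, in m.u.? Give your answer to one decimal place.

The two most frequent reciprocal classes, f+ g+ z and f g z+, are the parental types, so the F1 was f+ g+ z / f g z+.
The two rarest classes, f+ g z and f g+ z+, are the double crossovers. Comparing them with the parentals, only the g allele has switched, so g is the middle locus and the order is f – g – z.
Crossovers in the f–g interval produce the single-crossover classes f g+ z and f+ g z+ (66 + 52 = 118) plus the double crossovers (12).
RF(f–g) = (118 + 12) / 2479 = 130/2479 = 0.0524 → 5.2 m.u.

5.2 m.u.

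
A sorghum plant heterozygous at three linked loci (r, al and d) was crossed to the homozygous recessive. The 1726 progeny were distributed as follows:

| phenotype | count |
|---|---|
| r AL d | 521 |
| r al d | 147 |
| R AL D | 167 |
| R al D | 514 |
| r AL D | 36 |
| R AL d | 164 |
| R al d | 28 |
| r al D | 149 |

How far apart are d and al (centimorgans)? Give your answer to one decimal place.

The two most frequent reciprocal classes, r AL d and R al D, are the parental types, so the F1 was r AL d / R al D.
The two rarest classes, r AL D and R al d, are the double crossovers. Comparing them with the parentals, only the d allele has switched, so d is the middle locus and the order is r – d – al.
Crossovers in the d–al interval produce the single-crossover classes r al d and R AL D (147 + 167 = 314) plus the double crossovers (64).
RF(d–al) = (314 + 64) / 1726 = 378/1726 = 0.2190 → 21.9 centimorgans.

21.9 centimorgans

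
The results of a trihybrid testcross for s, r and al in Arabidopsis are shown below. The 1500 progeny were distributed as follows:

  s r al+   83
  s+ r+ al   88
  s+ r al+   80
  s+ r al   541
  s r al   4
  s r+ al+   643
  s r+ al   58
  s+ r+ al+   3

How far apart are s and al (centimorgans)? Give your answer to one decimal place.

9.7 centimorgans

The two most frequent reciprocal classes, s r+ al+ and s+ r al, are the parental types, so the F1 was s r+ al+ / s+ r al.
The two rarest classes, s+ r+ al+ and s r al, are the double crossovers. Comparing them with the parentals, only the s allele has switched, so s is the middle locus and the order is al – s – r.
Crossovers in the al–s interval produce the single-crossover classes s r+ al and s+ r al+ (58 + 80 = 138) plus the double crossovers (7).
RF(al–s) = (138 + 7) / 1500 = 145/1500 = 0.0967 → 9.7 centimorgans.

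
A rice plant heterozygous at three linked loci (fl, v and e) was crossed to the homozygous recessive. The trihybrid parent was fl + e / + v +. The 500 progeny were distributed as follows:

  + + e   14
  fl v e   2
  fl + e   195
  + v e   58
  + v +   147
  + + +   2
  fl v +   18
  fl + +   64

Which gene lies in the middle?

The two rarest classes, fl v e and + + +, are the double crossovers. Comparing them with the parentals, only the v allele has switched, so v is the middle locus and the order is e – v – fl.

v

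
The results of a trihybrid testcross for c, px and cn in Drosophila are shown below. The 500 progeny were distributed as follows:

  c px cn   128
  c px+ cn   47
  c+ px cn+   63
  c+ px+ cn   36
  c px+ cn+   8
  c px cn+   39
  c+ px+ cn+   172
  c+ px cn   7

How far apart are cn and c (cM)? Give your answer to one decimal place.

The two most frequent reciprocal classes, c+ px+ cn+ and c px cn, are the parental types, so the F1 was c+ px+ cn+ / c px cn.
The two rarest classes, c px+ cn+ and c+ px cn, are the double crossovers. Comparing them with the parentals, only the c allele has switched, so c is the middle locus and the order is px – c – cn.
Crossovers in the c–cn interval produce the single-crossover classes c+ px+ cn and c px cn+ (36 + 39 = 75) plus the double crossovers (15).
RF(c–cn) = (75 + 15) / 500 = 90/500 = 0.1800 → 18.0 cM.

18.0 cM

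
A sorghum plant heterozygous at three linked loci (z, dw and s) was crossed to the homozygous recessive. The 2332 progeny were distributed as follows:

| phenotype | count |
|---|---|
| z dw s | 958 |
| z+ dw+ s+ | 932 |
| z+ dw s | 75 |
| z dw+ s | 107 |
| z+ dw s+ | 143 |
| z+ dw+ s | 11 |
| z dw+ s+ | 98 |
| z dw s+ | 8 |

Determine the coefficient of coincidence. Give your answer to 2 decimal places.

0.86

The two most frequent reciprocal classes, z dw s and z+ dw+ s+, are the parental types, so the F1 was z dw s / z+ dw+ s+.
The two rarest classes, z dw s+ and z+ dw+ s, are the double crossovers. Comparing them with the parentals, only the s allele has switched, so s is the middle locus and the order is dw – s – z.
dw–s: (250 + 19)/2332 = 0.1154; s–z: (173 + 19)/2332 = 0.0823.
Expected DCO frequency = 0.1154 × 0.0823 ≈ 0.00950; observed = 19/2332 ≈ 0.00815.
Coefficient of coincidence = 0.00815/0.00950 ≈ 0.86.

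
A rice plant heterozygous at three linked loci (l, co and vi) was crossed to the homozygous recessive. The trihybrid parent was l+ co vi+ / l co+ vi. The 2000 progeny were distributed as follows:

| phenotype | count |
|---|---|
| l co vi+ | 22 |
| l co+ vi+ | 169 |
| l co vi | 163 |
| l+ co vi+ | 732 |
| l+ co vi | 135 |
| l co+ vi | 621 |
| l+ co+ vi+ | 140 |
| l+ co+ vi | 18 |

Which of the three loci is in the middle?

l

The two rarest classes, l co vi+ and l+ co+ vi, are the double crossovers. Comparing them with the parentals, only the l allele has switched, so l is the middle locus and the order is co – l – vi.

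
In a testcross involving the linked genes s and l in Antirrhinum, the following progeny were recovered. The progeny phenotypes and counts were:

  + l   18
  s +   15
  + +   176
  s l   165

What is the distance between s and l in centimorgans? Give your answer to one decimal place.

The two most frequent classes, + + (176) and s l (165), are the parental types, so the F1 was + + / s l.
The recombinant classes are + l and s +: 18 + 15 = 33.
Recombination frequency = 33/374 = 0.0882 ≈ 8.8%, i.e. 8.8 centimorgans.

8.8 centimorgans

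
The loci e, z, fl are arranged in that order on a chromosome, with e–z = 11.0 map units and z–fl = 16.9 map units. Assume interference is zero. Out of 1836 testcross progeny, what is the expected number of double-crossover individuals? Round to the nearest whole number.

Map distances give recombination frequencies of 0.110 and 0.169 for the two intervals.
With no interference, expected double-crossover frequency = 0.110 × 0.169 = 0.01859.
Expected number = 0.01859 × 1836 = 34.13 ≈ 34.

34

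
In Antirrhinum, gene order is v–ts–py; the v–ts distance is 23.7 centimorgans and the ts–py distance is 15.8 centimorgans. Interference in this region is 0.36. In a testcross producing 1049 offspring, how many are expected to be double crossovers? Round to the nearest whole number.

25

Map distances give recombination frequencies of 0.237 and 0.158 for the two intervals.
With interference 0.36 (so coincidence = 0.64), expected double-crossover frequency = 0.237 × 0.158 × 0.64 = 0.02397.
Expected number = 0.02397 × 1049 = 25.14 ≈ 25.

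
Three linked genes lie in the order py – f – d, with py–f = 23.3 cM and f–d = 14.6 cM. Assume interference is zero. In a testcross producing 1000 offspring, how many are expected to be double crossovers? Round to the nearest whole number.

Map distances give recombination frequencies of 0.233 and 0.146 for the two intervals.
With no interference, expected double-crossover frequency = 0.233 × 0.146 = 0.03402.
Expected number = 0.03402 × 1000 = 34.02 ≈ 34.

34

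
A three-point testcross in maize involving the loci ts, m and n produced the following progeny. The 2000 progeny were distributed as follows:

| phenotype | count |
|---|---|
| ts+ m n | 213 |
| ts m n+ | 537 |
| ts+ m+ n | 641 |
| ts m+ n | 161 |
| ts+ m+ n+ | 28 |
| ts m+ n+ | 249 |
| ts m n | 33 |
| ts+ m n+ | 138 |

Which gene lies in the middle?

The two most frequent reciprocal classes, ts m n+ and ts+ m+ n, are the parental types, so the F1 was ts m n+ / ts+ m+ n.
The two rarest classes, ts m n and ts+ m+ n+, are the double crossovers. Comparing them with the parentals, only the n allele has switched, so n is the middle locus and the order is ts – n – m.

n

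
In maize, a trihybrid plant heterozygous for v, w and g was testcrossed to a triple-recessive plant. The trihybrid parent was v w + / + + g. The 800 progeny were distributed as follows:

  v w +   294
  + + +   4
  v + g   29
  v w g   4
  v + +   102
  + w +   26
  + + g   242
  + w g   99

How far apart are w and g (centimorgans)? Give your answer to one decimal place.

26.1 centimorgans

The two rarest classes, v w g and + + +, are the double crossovers. Comparing them with the parentals, only the g allele has switched, so g is the middle locus and the order is w – g – v.
Crossovers in the w–g interval produce the single-crossover classes v + + and + w g (102 + 99 = 201) plus the double crossovers (8).
RF(w–g) = (201 + 8) / 800 = 209/800 = 0.2612 → 26.1 centimorgans.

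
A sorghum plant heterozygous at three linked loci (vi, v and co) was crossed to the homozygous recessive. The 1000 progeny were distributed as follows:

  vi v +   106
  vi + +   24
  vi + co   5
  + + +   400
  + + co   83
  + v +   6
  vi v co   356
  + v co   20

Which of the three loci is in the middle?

The two most frequent reciprocal classes, vi v co and + + +, are the parental types, so the F1 was vi v co / + + +.
The two rarest classes, vi + co and + v +, are the double crossovers. Comparing them with the parentals, only the v allele has switched, so v is the middle locus and the order is co – v – vi.

v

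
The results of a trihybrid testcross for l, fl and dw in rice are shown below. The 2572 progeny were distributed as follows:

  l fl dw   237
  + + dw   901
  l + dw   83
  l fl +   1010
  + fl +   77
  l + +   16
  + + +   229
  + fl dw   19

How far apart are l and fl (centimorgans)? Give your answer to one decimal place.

7.6 centimorgans

The two most frequent reciprocal classes, + + dw and l fl +, are the parental types, so the F1 was + + dw / l fl +.
The two rarest classes, + fl dw and l + +, are the double crossovers. Comparing them with the parentals, only the fl allele has switched, so fl is the middle locus and the order is l – fl – dw.
Crossovers in the l–fl interval produce the single-crossover classes l + dw and + fl + (83 + 77 = 160) plus the double crossovers (35).
RF(l–fl) = (160 + 35) / 2572 = 195/2572 = 0.0758 → 7.6 centimorgans.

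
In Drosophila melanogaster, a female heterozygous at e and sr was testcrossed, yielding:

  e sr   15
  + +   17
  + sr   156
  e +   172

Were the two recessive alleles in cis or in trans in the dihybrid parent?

The two most frequent classes are + sr (156) and e + (172); these are the parental (non-recombinant) types.
So the F1 carried + sr on one chromosome and e + on the other — the recessive alleles are on opposite chromosomes (trans / repulsion).

trans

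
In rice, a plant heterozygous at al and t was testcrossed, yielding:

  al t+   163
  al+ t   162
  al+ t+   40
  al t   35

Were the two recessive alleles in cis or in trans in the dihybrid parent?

The two most frequent classes are al+ t (162) and al t+ (163); these are the parental (non-recombinant) types.
So the F1 carried al+ t on one chromosome and al t+ on the other — the recessive alleles are on opposite chromosomes (trans / repulsion).

trans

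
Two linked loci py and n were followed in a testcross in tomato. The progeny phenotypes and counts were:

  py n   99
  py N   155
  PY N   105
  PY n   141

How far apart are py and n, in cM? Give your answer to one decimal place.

The two most frequent classes, PY n (141) and py N (155), are the parental types, so the F1 was PY n / py N.
The recombinant classes are PY N and py n: 105 + 99 = 204.
Recombination frequency = 204/500 = 0.4080 ≈ 40.8%, i.e. 40.8 cM.

40.8 cM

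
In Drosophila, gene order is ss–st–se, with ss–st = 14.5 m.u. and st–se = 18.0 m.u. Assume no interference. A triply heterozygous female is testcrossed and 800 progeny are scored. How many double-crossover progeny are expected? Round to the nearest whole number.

Map distances give recombination frequencies of 0.145 and 0.180 for the two intervals.
With no interference, expected double-crossover frequency = 0.145 × 0.180 = 0.02610.
Expected number = 0.02610 × 800 = 20.88 ≈ 21.

21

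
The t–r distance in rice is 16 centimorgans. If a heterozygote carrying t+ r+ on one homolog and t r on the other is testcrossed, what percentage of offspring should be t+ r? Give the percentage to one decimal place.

8.0%

A map distance of 16 centimorgans corresponds to a recombination frequency of 0.160.
The F1 is t+ r+ / t r, so t+ r is a recombinant gamete class with expected frequency r/2 = 0.160/2 = 0.0800.
That is 0.0800 = 8.0% of the progeny.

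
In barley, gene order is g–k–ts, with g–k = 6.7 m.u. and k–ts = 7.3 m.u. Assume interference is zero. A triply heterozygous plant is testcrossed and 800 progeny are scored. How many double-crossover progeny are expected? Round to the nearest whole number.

4

Map distances give recombination frequencies of 0.067 and 0.073 for the two intervals.
With no interference, expected double-crossover frequency = 0.067 × 0.073 = 0.00489.
Expected number = 0.00489 × 800 = 3.91 ≈ 4.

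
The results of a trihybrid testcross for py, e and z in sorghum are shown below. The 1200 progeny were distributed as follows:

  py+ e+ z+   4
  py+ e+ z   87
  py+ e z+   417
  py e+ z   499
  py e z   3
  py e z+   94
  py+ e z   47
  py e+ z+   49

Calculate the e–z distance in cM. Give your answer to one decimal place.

The two most frequent reciprocal classes, py+ e z+ and py e+ z, are the parental types, so the F1 was py+ e z+ / py e+ z.
The two rarest classes, py+ e+ z+ and py e z, are the double crossovers. Comparing them with the parentals, only the e allele has switched, so e is the middle locus and the order is z – e – py.
Crossovers in the z–e interval produce the single-crossover classes py+ e z and py e+ z+ (47 + 49 = 96) plus the double crossovers (7).
RF(z–e) = (96 + 7) / 1200 = 103/1200 = 0.0858 → 8.6 cM.

8.6 cM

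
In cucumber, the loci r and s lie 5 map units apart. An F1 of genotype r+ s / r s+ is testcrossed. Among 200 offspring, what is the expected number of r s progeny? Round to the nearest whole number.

A map distance of 5 map units corresponds to a recombination frequency of 0.050.
The F1 is r+ s / r s+, so r s is a recombinant gamete class with expected frequency r/2 = 0.050/2 = 0.0250.
Expected number = 0.0250 × 200 = 5.00 ≈ 5.

5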